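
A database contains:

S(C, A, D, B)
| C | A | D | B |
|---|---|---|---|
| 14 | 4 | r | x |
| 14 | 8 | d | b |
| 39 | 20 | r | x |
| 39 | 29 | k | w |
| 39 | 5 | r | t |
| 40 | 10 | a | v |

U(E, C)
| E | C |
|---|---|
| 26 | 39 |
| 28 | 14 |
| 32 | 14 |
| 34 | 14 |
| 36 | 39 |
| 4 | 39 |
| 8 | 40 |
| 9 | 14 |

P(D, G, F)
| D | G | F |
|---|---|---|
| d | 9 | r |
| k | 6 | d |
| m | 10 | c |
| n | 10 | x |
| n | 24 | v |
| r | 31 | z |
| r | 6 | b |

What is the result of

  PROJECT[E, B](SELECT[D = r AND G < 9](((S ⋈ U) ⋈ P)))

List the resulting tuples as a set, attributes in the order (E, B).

Joining S and U on C yields {(14, 4, r, x, 28), (14, 4, r, x, 32), (14, 4, r, x, 34), (14, 4, r, x, 9), (14, 8, d, b, 28), (14, 8, d, b, 32), (14, 8, d, b, 34), (14, 8, d, b, 9), (39, 20, r, x, 26), (39, 20, r, x, 36), (39, 20, r, x, 4), (39, 29, k, w, 26), (39, 29, k, w, 36), (39, 29, k, w, 4), (39, 5, r, t, 26), (39, 5, r, t, 36), (39, 5, r, t, 4), (40, 10, a, v, 8)}.
Joining (S ⋈ U) and P on D yields {(14, 4, r, x, 28, 31, z), (14, 4, r, x, 28, 6, b), (14, 4, r, x, 32, 31, z), (14, 4, r, x, 32, 6, b), (14, 4, r, x, 34, 31, z), (14, 4, r, x, 34, 6, b), (14, 4, r, x, 9, 31, z), (14, 4, r, x, 9, 6, b), (14, 8, d, b, 28, 9, r), (14, 8, d, b, 32, 9, r), (14, 8, d, b, 34, 9, r), (14, 8, d, b, 9, 9, r), (39, 20, r, x, 26, 31, z), (39, 20, r, x, 26, 6, b), (39, 20, r, x, 36, 31, z), (39, 20, r, x, 36, 6, b), (39, 20, r, x, 4, 31, z), (39, 20, r, x, 4, 6, b), (39, 29, k, w, 26, 6, d), (39, 29, k, w, 36, 6, d), (39, 29, k, w, 4, 6, d), (39, 5, r, t, 26, 31, z), (39, 5, r, t, 26, 6, b), (39, 5, r, t, 36, 31, z), (39, 5, r, t, 36, 6, b), (39, 5, r, t, 4, 31, z), (39, 5, r, t, 4, 6, b)}.
σ[D = r AND G < 9]: keep tuples satisfying D = r AND G < 9 → {(14, 4, r, x, 28, 6, b), (14, 4, r, x, 32, 6, b), (14, 4, r, x, 34, 6, b), (14, 4, r, x, 9, 6, b), (39, 20, r, x, 26, 6, b), (39, 20, r, x, 36, 6, b), (39, 20, r, x, 4, 6, b), (39, 5, r, t, 26, 6, b), (39, 5, r, t, 36, 6, b), (39, 5, r, t, 4, 6, b)}
π_{E, B} gives {(26, t), (26, x), (28, x), (32, x), (34, x), (36, t), (36, x), (4, t), (4, x), (9, x)}.

{(26, t), (26, x), (28, x), (32, x), (34, x), (36, t), (36, x), (4, t), (4, x), (9, x)}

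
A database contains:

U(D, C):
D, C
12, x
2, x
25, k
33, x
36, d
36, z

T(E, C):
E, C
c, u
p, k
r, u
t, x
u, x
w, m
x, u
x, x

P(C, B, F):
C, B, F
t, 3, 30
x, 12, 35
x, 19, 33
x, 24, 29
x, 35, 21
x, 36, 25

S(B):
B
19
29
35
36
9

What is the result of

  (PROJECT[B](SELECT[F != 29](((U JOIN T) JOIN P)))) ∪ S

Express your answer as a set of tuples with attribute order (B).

{12, 19, 29, 35, 36, 9}

Natural join on C: {(12, x, t), (12, x, u), (12, x, x), (2, x, t), (2, x, u), (2, x, x), (25, k, p), (33, x, t), (33, x, u), (33, x, x)}
Natural join on C: {(12, x, t, 12, 35), (12, x, t, 19, 33), (12, x, t, 24, 29), (12, x, t, 35, 21), (12, x, t, 36, 25), (12, x, u, 12, 35), (12, x, u, 19, 33), (12, x, u, 24, 29), (12, x, u, 35, 21), (12, x, u, 36, 25), (12, x, x, 12, 35), (12, x, x, 19, 33), (12, x, x, 24, 29), (12, x, x, 35, 21), (12, x, x, 36, 25), (2, x, t, 12, 35), (2, x, t, 19, 33), (2, x, t, 24, 29), (2, x, t, 35, 21), (2, x, t, 36, 25), (2, x, u, 12, 35), (2, x, u, 19, 33), (2, x, u, 24, 29), (2, x, u, 35, 21), (2, x, u, 36, 25), (2, x, x, 12, 35), (2, x, x, 19, 33), (2, x, x, 24, 29), (2, x, x, 35, 21), (2, x, x, 36, 25), (33, x, t, 12, 35), (33, x, t, 19, 33), (33, x, t, 24, 29), (33, x, t, 35, 21), (33, x, t, 36, 25), (33, x, u, 12, 35), (33, x, u, 19, 33), (33, x, u, 24, 29), (33, x, u, 35, 21), (33, x, u, 36, 25), (33, x, x, 12, 35), (33, x, x, 19, 33), (33, x, x, 24, 29), (33, x, x, 35, 21), (33, x, x, 36, 25)}
Selection F != 29: {(12, x, t, 12, 35), (12, x, t, 19, 33), (12, x, t, 35, 21), (12, x, t, 36, 25), (12, x, u, 12, 35), (12, x, u, 19, 33), (12, x, u, 35, 21), (12, x, u, 36, 25), (12, x, x, 12, 35), (12, x, x, 19, 33), (12, x, x, 35, 21), (12, x, x, 36, 25), (2, x, t, 12, 35), (2, x, t, 19, 33), (2, x, t, 35, 21), (2, x, t, 36, 25), (2, x, u, 12, 35), (2, x, u, 19, 33), (2, x, u, 35, 21), (2, x, u, 36, 25), (2, x, x, 12, 35), (2, x, x, 19, 33), (2, x, x, 35, 21), (2, x, x, 36, 25), (33, x, t, 12, 35), (33, x, t, 19, 33), (33, x, t, 35, 21), (33, x, t, 36, 25), (33, x, u, 12, 35), (33, x, u, 19, 33), (33, x, u, 35, 21), (33, x, u, 36, 25), (33, x, x, 12, 35), (33, x, x, 19, 33), (33, x, x, 35, 21), (33, x, x, 36, 25)}
π[B]: project onto (B) (32 duplicate(s) eliminated) → {12, 19, 35, 36}
Taking the union: {12, 19, 29, 35, 36, 9}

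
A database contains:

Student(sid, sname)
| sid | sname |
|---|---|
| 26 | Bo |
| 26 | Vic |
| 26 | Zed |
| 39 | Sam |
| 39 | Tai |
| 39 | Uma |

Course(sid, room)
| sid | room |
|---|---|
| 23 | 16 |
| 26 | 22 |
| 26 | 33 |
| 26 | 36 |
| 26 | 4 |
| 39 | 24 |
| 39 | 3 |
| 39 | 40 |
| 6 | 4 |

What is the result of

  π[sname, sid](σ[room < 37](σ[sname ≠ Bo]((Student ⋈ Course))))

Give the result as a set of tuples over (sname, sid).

Joining Student and Course on sid yields {(26, Bo, 22), (26, Bo, 33), (26, Bo, 36), (26, Bo, 4), (26, Vic, 22), (26, Vic, 33), (26, Vic, 36), (26, Vic, 4), (26, Zed, 22), (26, Zed, 33), (26, Zed, 36), (26, Zed, 4), (39, Sam, 24), (39, Sam, 3), (39, Sam, 40), (39, Tai, 24), (39, Tai, 3), (39, Tai, 40), (39, Uma, 24), (39, Uma, 3), (39, Uma, 40)}.
Selection sname ≠ Bo: {(26, Vic, 22), (26, Vic, 33), (26, Vic, 36), (26, Vic, 4), (26, Zed, 22), (26, Zed, 33), (26, Zed, 36), (26, Zed, 4), (39, Sam, 24), (39, Sam, 3), (39, Sam, 40), (39, Tai, 24), (39, Tai, 3), (39, Tai, 40), (39, Uma, 24), (39, Uma, 3), (39, Uma, 40)}
Selection room < 37: {(26, Vic, 22), (26, Vic, 33), (26, Vic, 36), (26, Vic, 4), (26, Zed, 22), (26, Zed, 33), (26, Zed, 36), (26, Zed, 4), (39, Sam, 24), (39, Sam, 3), (39, Tai, 24), (39, Tai, 3), (39, Uma, 24), (39, Uma, 3)}
Projecting to sname, sid (9 duplicate(s) eliminated): {(Sam, 39), (Tai, 39), (Uma, 39), (Vic, 26), (Zed, 26)}

{(Sam, 39), (Tai, 39), (Uma, 39), (Vic, 26), (Zed, 26)}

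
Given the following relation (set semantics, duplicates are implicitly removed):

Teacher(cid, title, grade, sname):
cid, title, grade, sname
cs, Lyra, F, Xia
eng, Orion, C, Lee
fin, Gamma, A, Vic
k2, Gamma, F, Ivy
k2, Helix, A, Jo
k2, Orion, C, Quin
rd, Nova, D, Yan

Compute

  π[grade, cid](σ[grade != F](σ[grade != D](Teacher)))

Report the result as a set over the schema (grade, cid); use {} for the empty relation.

{(A, fin), (A, k2), (C, eng), (C, k2)}

Filtering on grade != D leaves {(cs, Lyra, F, Xia), (eng, Orion, C, Lee), (fin, Gamma, A, Vic), (k2, Gamma, F, Ivy), (k2, Helix, A, Jo), (k2, Orion, C, Quin)}.
Filtering on grade != F leaves {(eng, Orion, C, Lee), (fin, Gamma, A, Vic), (k2, Helix, A, Jo), (k2, Orion, C, Quin)}.
π[grade, cid]: project onto (grade, cid) → {(A, fin), (A, k2), (C, eng), (C, k2)}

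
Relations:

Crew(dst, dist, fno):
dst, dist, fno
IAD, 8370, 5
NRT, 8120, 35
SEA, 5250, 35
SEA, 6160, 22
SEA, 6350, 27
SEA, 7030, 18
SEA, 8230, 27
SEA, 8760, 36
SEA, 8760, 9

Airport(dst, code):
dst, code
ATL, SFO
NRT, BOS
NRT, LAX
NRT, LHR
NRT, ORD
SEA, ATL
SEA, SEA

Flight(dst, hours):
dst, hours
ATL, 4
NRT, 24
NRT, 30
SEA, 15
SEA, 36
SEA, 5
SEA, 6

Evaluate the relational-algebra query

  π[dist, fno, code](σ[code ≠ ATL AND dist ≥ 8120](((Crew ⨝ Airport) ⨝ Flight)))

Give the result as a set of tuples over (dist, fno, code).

{(8120, 35, BOS), (8120, 35, LAX), (8120, 35, LHR), (8120, 35, ORD), (8230, 27, SEA), (8760, 36, SEA), (8760, 9, SEA)}

Crew ⋈ Airport (natural join on dst): {(NRT, 8120, 35, BOS), (NRT, 8120, 35, LAX), (NRT, 8120, 35, LHR), (NRT, 8120, 35, ORD), (SEA, 5250, 35, ATL), (SEA, 5250, 35, SEA), (SEA, 6160, 22, ATL), (SEA, 6160, 22, SEA), (SEA, 6350, 27, ATL), (SEA, 6350, 27, SEA), (SEA, 7030, 18, ATL), (SEA, 7030, 18, SEA), (SEA, 8230, 27, ATL), (SEA, 8230, 27, SEA), (SEA, 8760, 36, ATL), (SEA, 8760, 36, SEA), (SEA, 8760, 9, ATL), (SEA, 8760, 9, SEA)}
(Crew ⨝ Airport) ⋈ Flight (natural join on dst): {(NRT, 8120, 35, BOS, 24), (NRT, 8120, 35, BOS, 30), (NRT, 8120, 35, LAX, 24), (NRT, 8120, 35, LAX, 30), (NRT, 8120, 35, LHR, 24), (NRT, 8120, 35, LHR, 30), (NRT, 8120, 35, ORD, 24), (NRT, 8120, 35, ORD, 30), (SEA, 5250, 35, ATL, 15), (SEA, 5250, 35, ATL, 36), (SEA, 5250, 35, ATL, 5), (SEA, 5250, 35, ATL, 6), (SEA, 5250, 35, SEA, 15), (SEA, 5250, 35, SEA, 36), (SEA, 5250, 35, SEA, 5), (SEA, 5250, 35, SEA, 6), (SEA, 6160, 22, ATL, 15), (SEA, 6160, 22, ATL, 36), (SEA, 6160, 22, ATL, 5), (SEA, 6160, 22, ATL, 6), (SEA, 6160, 22, SEA, 15), (SEA, 6160, 22, SEA, 36), (SEA, 6160, 22, SEA, 5), (SEA, 6160, 22, SEA, 6), (SEA, 6350, 27, ATL, 15), (SEA, 6350, 27, ATL, 36), (SEA, 6350, 27, ATL, 5), (SEA, 6350, 27, ATL, 6), (SEA, 6350, 27, SEA, 15), (SEA, 6350, 27, SEA, 36), (SEA, 6350, 27, SEA, 5), (SEA, 6350, 27, SEA, 6), (SEA, 7030, 18, ATL, 15), (SEA, 7030, 18, ATL, 36), (SEA, 7030, 18, ATL, 5), (SEA, 7030, 18, ATL, 6), (SEA, 7030, 18, SEA, 15), (SEA, 7030, 18, SEA, 36), (SEA, 7030, 18, SEA, 5), (SEA, 7030, 18, SEA, 6), (SEA, 8230, 27, ATL, 15), (SEA, 8230, 27, ATL, 36), (SEA, 8230, 27, ATL, 5), (SEA, 8230, 27, ATL, 6), (SEA, 8230, 27, SEA, 15), (SEA, 8230, 27, SEA, 36), (SEA, 8230, 27, SEA, 5), (SEA, 8230, 27, SEA, 6), (SEA, 8760, 36, ATL, 15), (SEA, 8760, 36, ATL, 36), (SEA, 8760, 36, ATL, 5), (SEA, 8760, 36, ATL, 6), (SEA, 8760, 36, SEA, 15), (SEA, 8760, 36, SEA, 36), (SEA, 8760, 36, SEA, 5), (SEA, 8760, 36, SEA, 6), (SEA, 8760, 9, ATL, 15), (SEA, 8760, 9, ATL, 36), (SEA, 8760, 9, ATL, 5), (SEA, 8760, 9, ATL, 6), (SEA, 8760, 9, SEA, 15), (SEA, 8760, 9, SEA, 36), (SEA, 8760, 9, SEA, 5), (SEA, 8760, 9, SEA, 6)}
Apply σ_{code ≠ ATL AND dist ≥ 8120}; surviving tuples: {(NRT, 8120, 35, BOS, 24), (NRT, 8120, 35, BOS, 30), (NRT, 8120, 35, LAX, 24), (NRT, 8120, 35, LAX, 30), (NRT, 8120, 35, LHR, 24), (NRT, 8120, 35, LHR, 30), (NRT, 8120, 35, ORD, 24), (NRT, 8120, 35, ORD, 30), (SEA, 8230, 27, SEA, 15), (SEA, 8230, 27, SEA, 36), (SEA, 8230, 27, SEA, 5), (SEA, 8230, 27, SEA, 6), (SEA, 8760, 36, SEA, 15), (SEA, 8760, 36, SEA, 36), (SEA, 8760, 36, SEA, 5), (SEA, 8760, 36, SEA, 6), (SEA, 8760, 9, SEA, 15), (SEA, 8760, 9, SEA, 36), (SEA, 8760, 9, SEA, 5), (SEA, 8760, 9, SEA, 6)}
Projecting to dist, fno, code (13 duplicate(s) eliminated): {(8120, 35, BOS), (8120, 35, LAX), (8120, 35, LHR), (8120, 35, ORD), (8230, 27, SEA), (8760, 36, SEA), (8760, 9, SEA)}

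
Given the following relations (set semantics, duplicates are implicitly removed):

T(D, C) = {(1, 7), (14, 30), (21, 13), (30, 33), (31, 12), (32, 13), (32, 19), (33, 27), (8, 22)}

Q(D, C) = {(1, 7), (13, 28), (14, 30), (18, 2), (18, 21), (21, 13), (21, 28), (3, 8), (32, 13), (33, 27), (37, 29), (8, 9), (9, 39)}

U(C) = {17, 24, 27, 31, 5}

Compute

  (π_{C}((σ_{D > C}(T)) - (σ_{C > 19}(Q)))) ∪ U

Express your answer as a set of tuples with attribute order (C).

{12, 13, 17, 19, 24, 27, 31, 5}

Selection D > C: {(21, 13), (31, 12), (32, 13), (32, 19), (33, 27)}
Selection C > 19: {(13, 28), (14, 30), (18, 21), (21, 28), (33, 27), (37, 29), (9, 39)}
Difference: {(21, 13), (31, 12), (32, 13), (32, 19), (33, 27)} with {(13, 28), (14, 30), (18, 21), (21, 28), (33, 27), (37, 29), (9, 39)} → {(21, 13), (31, 12), (32, 13), (32, 19)}
π_{C} gives {12, 13, 19} (1 duplicate(s) eliminated).
Union: {12, 13, 19} with {17, 24, 27, 31, 5} → {12, 13, 17, 19, 24, 27, 31, 5}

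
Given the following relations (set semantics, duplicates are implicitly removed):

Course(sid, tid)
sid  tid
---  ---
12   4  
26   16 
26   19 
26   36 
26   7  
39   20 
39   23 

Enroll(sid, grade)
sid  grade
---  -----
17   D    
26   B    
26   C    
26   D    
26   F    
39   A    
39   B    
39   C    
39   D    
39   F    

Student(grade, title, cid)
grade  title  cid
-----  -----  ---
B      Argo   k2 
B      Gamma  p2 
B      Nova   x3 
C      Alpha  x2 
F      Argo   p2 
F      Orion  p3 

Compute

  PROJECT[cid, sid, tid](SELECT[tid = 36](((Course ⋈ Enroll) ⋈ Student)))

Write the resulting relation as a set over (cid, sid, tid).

Natural join on sid: {(26, 16, B), (26, 16, C), (26, 16, D), (26, 16, F), (26, 19, B), (26, 19, C), (26, 19, D), (26, 19, F), (26, 36, B), (26, 36, C), (26, 36, D), (26, 36, F), (26, 7, B), (26, 7, C), (26, 7, D), (26, 7, F), (39, 20, A), (39, 20, B), (39, 20, C), (39, 20, D), (39, 20, F), (39, 23, A), (39, 23, B), (39, 23, C), (39, 23, D), (39, 23, F)}
Natural join on grade: {(26, 16, B, Argo, k2), (26, 16, B, Gamma, p2), (26, 16, B, Nova, x3), (26, 16, C, Alpha, x2), (26, 16, F, Argo, p2), (26, 16, F, Orion, p3), (26, 19, B, Argo, k2), (26, 19, B, Gamma, p2), (26, 19, B, Nova, x3), (26, 19, C, Alpha, x2), (26, 19, F, Argo, p2), (26, 19, F, Orion, p3), (26, 36, B, Argo, k2), (26, 36, B, Gamma, p2), (26, 36, B, Nova, x3), (26, 36, C, Alpha, x2), (26, 36, F, Argo, p2), (26, 36, F, Orion, p3), (26, 7, B, Argo, k2), (26, 7, B, Gamma, p2), (26, 7, B, Nova, x3), (26, 7, C, Alpha, x2), (26, 7, F, Argo, p2), (26, 7, F, Orion, p3), (39, 20, B, Argo, k2), (39, 20, B, Gamma, p2), (39, 20, B, Nova, x3), (39, 20, C, Alpha, x2), (39, 20, F, Argo, p2), (39, 20, F, Orion, p3), (39, 23, B, Argo, k2), (39, 23, B, Gamma, p2), (39, 23, B, Nova, x3), (39, 23, C, Alpha, x2), (39, 23, F, Argo, p2), (39, 23, F, Orion, p3)}
Apply σ_{tid = 36}; surviving tuples: {(26, 36, B, Argo, k2), (26, 36, B, Gamma, p2), (26, 36, B, Nova, x3), (26, 36, C, Alpha, x2), (26, 36, F, Argo, p2), (26, 36, F, Orion, p3)}
π_{cid, sid, tid} gives {(k2, 26, 36), (p2, 26, 36), (p3, 26, 36), (x2, 26, 36), (x3, 26, 36)} (1 duplicate(s) eliminated).

{(k2, 26, 36), (p2, 26, 36), (p3, 26, 36), (x2, 26, 36), (x3, 26, 36)}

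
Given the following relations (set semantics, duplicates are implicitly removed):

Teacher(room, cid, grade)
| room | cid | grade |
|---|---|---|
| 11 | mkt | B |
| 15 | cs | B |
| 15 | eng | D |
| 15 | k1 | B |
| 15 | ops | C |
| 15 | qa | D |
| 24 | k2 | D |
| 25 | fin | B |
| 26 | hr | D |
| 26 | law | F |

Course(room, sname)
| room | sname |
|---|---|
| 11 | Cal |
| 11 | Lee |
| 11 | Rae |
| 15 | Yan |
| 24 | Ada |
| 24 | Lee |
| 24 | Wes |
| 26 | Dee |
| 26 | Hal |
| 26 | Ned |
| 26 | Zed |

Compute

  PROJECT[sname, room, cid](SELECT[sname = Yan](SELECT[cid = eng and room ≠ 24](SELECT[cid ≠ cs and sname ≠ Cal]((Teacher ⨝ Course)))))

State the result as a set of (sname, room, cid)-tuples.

{(Yan, 15, eng)}

Joining Teacher and Course on room yields {(11, mkt, B, Cal), (11, mkt, B, Lee), (11, mkt, B, Rae), (15, cs, B, Yan), (15, eng, D, Yan), (15, k1, B, Yan), (15, ops, C, Yan), (15, qa, D, Yan), (24, k2, D, Ada), (24, k2, D, Lee), (24, k2, D, Wes), (26, hr, D, Dee), (26, hr, D, Hal), (26, hr, D, Ned), (26, hr, D, Zed), (26, law, F, Dee), (26, law, F, Hal), (26, law, F, Ned), (26, law, F, Zed)}.
Apply σ_{cid ≠ cs and sname ≠ Cal}; surviving tuples: {(11, mkt, B, Lee), (11, mkt, B, Rae), (15, eng, D, Yan), (15, k1, B, Yan), (15, ops, C, Yan), (15, qa, D, Yan), (24, k2, D, Ada), (24, k2, D, Lee), (24, k2, D, Wes), (26, hr, D, Dee), (26, hr, D, Hal), (26, hr, D, Ned), (26, hr, D, Zed), (26, law, F, Dee), (26, law, F, Hal), (26, law, F, Ned), (26, law, F, Zed)}
Apply σ_{cid = eng and room ≠ 24}; surviving tuples: {(15, eng, D, Yan)}
Apply σ_{sname = Yan}; surviving tuples: {(15, eng, D, Yan)}
Keep only column(s) sname, room, cid: {(Yan, 15, eng)}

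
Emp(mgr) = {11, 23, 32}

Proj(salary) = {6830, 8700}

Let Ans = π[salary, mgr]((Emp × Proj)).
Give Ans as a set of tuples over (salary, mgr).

{(6830, 11), (6830, 23), (6830, 32), (8700, 11), (8700, 23), (8700, 32)}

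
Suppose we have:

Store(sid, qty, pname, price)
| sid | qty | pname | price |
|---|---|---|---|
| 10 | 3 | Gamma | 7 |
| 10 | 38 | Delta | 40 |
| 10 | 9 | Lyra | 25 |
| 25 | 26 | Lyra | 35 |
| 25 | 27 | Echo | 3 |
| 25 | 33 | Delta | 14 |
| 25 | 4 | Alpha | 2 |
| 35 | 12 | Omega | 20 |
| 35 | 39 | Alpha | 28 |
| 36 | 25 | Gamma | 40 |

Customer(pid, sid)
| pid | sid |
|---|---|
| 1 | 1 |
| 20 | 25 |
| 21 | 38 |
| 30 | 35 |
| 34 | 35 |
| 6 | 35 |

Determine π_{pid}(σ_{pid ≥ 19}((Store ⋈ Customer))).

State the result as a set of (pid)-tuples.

{20, 30, 34}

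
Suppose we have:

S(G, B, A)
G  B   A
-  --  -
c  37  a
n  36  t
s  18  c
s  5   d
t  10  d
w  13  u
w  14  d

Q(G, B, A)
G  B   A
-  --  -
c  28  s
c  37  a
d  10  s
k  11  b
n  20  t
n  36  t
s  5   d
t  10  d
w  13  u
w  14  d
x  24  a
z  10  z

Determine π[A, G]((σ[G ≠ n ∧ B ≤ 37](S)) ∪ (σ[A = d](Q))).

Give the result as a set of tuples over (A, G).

Filtering on G ≠ n ∧ B ≤ 37 leaves {(c, 37, a), (s, 18, c), (s, 5, d), (t, 10, d), (w, 13, u), (w, 14, d)}.
Filtering on A = d leaves {(s, 5, d), (t, 10, d), (w, 14, d)}.
Taking the union: {(c, 37, a), (s, 18, c), (s, 5, d), (t, 10, d), (w, 13, u), (w, 14, d)}
Projecting to A, G: {(a, c), (c, s), (d, s), (d, t), (d, w), (u, w)}

{(a, c), (c, s), (d, s), (d, t), (d, w), (u, w)}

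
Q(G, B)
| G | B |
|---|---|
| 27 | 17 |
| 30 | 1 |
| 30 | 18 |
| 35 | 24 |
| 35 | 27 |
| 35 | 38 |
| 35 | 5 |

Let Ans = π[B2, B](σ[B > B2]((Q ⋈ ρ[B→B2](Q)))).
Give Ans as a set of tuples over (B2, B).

{(1, 18), (24, 27), (24, 38), (27, 38), (5, 24), (5, 27), (5, 38)}

ρ[B→B2]: schema becomes (G, B2); tuples unchanged.
Natural join on G: {(27, 17, 17), (30, 1, 1), (30, 1, 18), (30, 18, 1), (30, 18, 18), (35, 24, 24), (35, 24, 27), (35, 24, 38), (35, 24, 5), (35, 27, 24), (35, 27, 27), (35, 27, 38), (35, 27, 5), (35, 38, 24), (35, 38, 27), (35, 38, 38), (35, 38, 5), (35, 5, 24), (35, 5, 27), (35, 5, 38), (35, 5, 5)}
Filtering on B > B2 leaves {(30, 18, 1), (35, 24, 5), (35, 27, 24), (35, 27, 5), (35, 38, 24), (35, 38, 27), (35, 38, 5)}.
Projecting to B2, B: {(1, 18), (24, 27), (24, 38), (27, 38), (5, 24), (5, 27), (5, 38)}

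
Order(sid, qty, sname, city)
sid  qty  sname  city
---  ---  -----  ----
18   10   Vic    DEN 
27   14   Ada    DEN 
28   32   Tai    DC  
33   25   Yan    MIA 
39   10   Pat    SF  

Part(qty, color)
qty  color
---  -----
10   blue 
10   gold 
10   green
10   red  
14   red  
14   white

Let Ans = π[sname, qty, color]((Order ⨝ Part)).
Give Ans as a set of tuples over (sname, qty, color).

{(Ada, 14, red), (Ada, 14, white), (Pat, 10, blue), (Pat, 10, gold), (Pat, 10, green), (Pat, 10, red), (Vic, 10, blue), (Vic, 10, gold), (Vic, 10, green), (Vic, 10, red)}

Natural join on qty: {(18, 10, Vic, DEN, blue), (18, 10, Vic, DEN, gold), (18, 10, Vic, DEN, green), (18, 10, Vic, DEN, red), (27, 14, Ada, DEN, red), (27, 14, Ada, DEN, white), (39, 10, Pat, SF, blue), (39, 10, Pat, SF, gold), (39, 10, Pat, SF, green), (39, 10, Pat, SF, red)}
Keep only column(s) sname, qty, color: {(Ada, 14, red), (Ada, 14, white), (Pat, 10, blue), (Pat, 10, gold), (Pat, 10, green), (Pat, 10, red), (Vic, 10, blue), (Vic, 10, gold), (Vic, 10, green), (Vic, 10, red)}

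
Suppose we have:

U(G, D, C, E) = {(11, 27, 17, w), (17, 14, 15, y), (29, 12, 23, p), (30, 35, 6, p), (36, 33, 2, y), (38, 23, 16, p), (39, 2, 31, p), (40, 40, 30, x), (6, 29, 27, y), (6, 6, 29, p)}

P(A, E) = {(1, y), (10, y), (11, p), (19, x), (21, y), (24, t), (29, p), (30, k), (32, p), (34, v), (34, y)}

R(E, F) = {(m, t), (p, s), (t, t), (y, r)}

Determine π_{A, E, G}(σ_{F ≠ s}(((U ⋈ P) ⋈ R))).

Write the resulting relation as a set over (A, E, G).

{(1, y, 17), (1, y, 36), (1, y, 6), (10, y, 17), (10, y, 36), (10, y, 6), (21, y, 17), (21, y, 36), (21, y, 6), (34, y, 17), (34, y, 36), (34, y, 6)}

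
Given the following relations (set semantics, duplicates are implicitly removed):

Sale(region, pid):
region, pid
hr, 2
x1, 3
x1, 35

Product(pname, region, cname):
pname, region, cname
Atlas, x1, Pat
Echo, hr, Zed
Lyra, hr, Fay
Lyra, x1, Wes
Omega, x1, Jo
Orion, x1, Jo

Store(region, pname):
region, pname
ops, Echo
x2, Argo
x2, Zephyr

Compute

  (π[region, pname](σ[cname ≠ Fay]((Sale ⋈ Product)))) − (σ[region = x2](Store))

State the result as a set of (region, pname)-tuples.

Sale ⋈ Product (natural join on region): {(hr, 2, Echo, Zed), (hr, 2, Lyra, Fay), (x1, 3, Atlas, Pat), (x1, 3, Lyra, Wes), (x1, 3, Omega, Jo), (x1, 3, Orion, Jo), (x1, 35, Atlas, Pat), (x1, 35, Lyra, Wes), (x1, 35, Omega, Jo), (x1, 35, Orion, Jo)}
Filtering on cname ≠ Fay leaves {(hr, 2, Echo, Zed), (x1, 3, Atlas, Pat), (x1, 3, Lyra, Wes), (x1, 3, Omega, Jo), (x1, 3, Orion, Jo), (x1, 35, Atlas, Pat), (x1, 35, Lyra, Wes), (x1, 35, Omega, Jo), (x1, 35, Orion, Jo)}.
Projecting to region, pname (4 duplicate(s) eliminated): {(hr, Echo), (x1, Atlas), (x1, Lyra), (x1, Omega), (x1, Orion)}
Filtering on region = x2 leaves {(x2, Argo), (x2, Zephyr)}.
Difference: {(hr, Echo), (x1, Atlas), (x1, Lyra), (x1, Omega), (x1, Orion)} with {(x2, Argo), (x2, Zephyr)} → {(hr, Echo), (x1, Atlas), (x1, Lyra), (x1, Omega), (x1, Orion)}

{(hr, Echo), (x1, Atlas), (x1, Lyra), (x1, Omega), (x1, Orion)}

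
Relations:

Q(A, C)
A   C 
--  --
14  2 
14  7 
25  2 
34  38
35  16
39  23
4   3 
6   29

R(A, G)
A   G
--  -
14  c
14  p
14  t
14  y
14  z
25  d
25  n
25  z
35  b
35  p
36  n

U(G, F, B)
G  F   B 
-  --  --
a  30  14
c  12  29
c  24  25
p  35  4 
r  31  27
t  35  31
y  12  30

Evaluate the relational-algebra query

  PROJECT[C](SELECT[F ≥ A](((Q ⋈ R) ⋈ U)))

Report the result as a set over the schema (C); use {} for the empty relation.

{16, 2, 7}

Natural join on A: {(14, 2, c), (14, 2, p), (14, 2, t), (14, 2, y), (14, 2, z), (14, 7, c), (14, 7, p), (14, 7, t), (14, 7, y), (14, 7, z), (25, 2, d), (25, 2, n), (25, 2, z), (35, 16, b), (35, 16, p)}
Natural join on G: {(14, 2, c, 12, 29), (14, 2, c, 24, 25), (14, 2, p, 35, 4), (14, 2, t, 35, 31), (14, 2, y, 12, 30), (14, 7, c, 12, 29), (14, 7, c, 24, 25), (14, 7, p, 35, 4), (14, 7, t, 35, 31), (14, 7, y, 12, 30), (35, 16, p, 35, 4)}
Selection F ≥ A: {(14, 2, c, 24, 25), (14, 2, p, 35, 4), (14, 2, t, 35, 31), (14, 7, c, 24, 25), (14, 7, p, 35, 4), (14, 7, t, 35, 31), (35, 16, p, 35, 4)}
π[C]: project onto (C) (4 duplicate(s) eliminated) → {16, 2, 7}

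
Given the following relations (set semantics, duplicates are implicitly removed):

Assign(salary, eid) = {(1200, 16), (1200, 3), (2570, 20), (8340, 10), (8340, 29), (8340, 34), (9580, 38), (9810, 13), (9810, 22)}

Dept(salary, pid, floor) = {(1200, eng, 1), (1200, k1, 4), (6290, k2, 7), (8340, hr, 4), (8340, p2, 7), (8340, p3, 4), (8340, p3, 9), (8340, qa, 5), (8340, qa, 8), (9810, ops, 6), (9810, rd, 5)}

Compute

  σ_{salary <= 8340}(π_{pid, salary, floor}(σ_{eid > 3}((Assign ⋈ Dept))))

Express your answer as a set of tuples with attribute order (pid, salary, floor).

Natural join on salary: {(1200, 16, eng, 1), (1200, 16, k1, 4), (1200, 3, eng, 1), (1200, 3, k1, 4), (8340, 10, hr, 4), (8340, 10, p2, 7), (8340, 10, p3, 4), (8340, 10, p3, 9), (8340, 10, qa, 5), (8340, 10, qa, 8), (8340, 29, hr, 4), (8340, 29, p2, 7), (8340, 29, p3, 4), (8340, 29, p3, 9), (8340, 29, qa, 5), (8340, 29, qa, 8), (8340, 34, hr, 4), (8340, 34, p2, 7), (8340, 34, p3, 4), (8340, 34, p3, 9), (8340, 34, qa, 5), (8340, 34, qa, 8), (9810, 13, ops, 6), (9810, 13, rd, 5), (9810, 22, ops, 6), (9810, 22, rd, 5)}
Filtering on eid > 3 leaves {(1200, 16, eng, 1), (1200, 16, k1, 4), (8340, 10, hr, 4), (8340, 10, p2, 7), (8340, 10, p3, 4), (8340, 10, p3, 9), (8340, 10, qa, 5), (8340, 10, qa, 8), (8340, 29, hr, 4), (8340, 29, p2, 7), (8340, 29, p3, 4), (8340, 29, p3, 9), (8340, 29, qa, 5), (8340, 29, qa, 8), (8340, 34, hr, 4), (8340, 34, p2, 7), (8340, 34, p3, 4), (8340, 34, p3, 9), (8340, 34, qa, 5), (8340, 34, qa, 8), (9810, 13, ops, 6), (9810, 13, rd, 5), (9810, 22, ops, 6), (9810, 22, rd, 5)}.
Keep only column(s) pid, salary, floor (14 duplicate(s) eliminated): {(eng, 1200, 1), (hr, 8340, 4), (k1, 1200, 4), (ops, 9810, 6), (p2, 8340, 7), (p3, 8340, 4), (p3, 8340, 9), (qa, 8340, 5), (qa, 8340, 8), (rd, 9810, 5)}
Filtering on salary <= 8340 leaves {(eng, 1200, 1), (hr, 8340, 4), (k1, 1200, 4), (p2, 8340, 7), (p3, 8340, 4), (p3, 8340, 9), (qa, 8340, 5), (qa, 8340, 8)}.

{(eng, 1200, 1), (hr, 8340, 4), (k1, 1200, 4), (p2, 8340, 7), (p3, 8340, 4), (p3, 8340, 9), (qa, 8340, 5), (qa, 8340, 8)}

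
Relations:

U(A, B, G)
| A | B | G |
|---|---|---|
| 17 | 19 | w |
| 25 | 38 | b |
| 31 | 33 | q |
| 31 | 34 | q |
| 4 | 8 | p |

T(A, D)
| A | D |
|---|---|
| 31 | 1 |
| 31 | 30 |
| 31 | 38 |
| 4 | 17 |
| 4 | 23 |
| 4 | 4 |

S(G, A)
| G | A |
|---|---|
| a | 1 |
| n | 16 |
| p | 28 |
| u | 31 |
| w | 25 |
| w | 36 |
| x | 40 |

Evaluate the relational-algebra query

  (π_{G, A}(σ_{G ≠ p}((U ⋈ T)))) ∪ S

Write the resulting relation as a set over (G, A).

{(a, 1), (n, 16), (p, 28), (q, 31), (u, 31), (w, 25), (w, 36), (x, 40)}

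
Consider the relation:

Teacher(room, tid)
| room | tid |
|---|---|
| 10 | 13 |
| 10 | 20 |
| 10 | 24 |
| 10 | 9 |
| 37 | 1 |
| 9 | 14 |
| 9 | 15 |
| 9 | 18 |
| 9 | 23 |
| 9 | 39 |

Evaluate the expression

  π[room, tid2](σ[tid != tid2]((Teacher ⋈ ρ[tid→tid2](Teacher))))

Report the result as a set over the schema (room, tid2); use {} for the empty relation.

{(10, 13), (10, 20), (10, 24), (10, 9), (9, 14), (9, 15), (9, 18), (9, 23), (9, 39)}

ρ[tid→tid2]: schema becomes (room, tid2); tuples unchanged.
Joining Teacher and ρ[tid→tid2](Teacher) on room yields {(10, 13, 13), (10, 13, 20), (10, 13, 24), (10, 13, 9), (10, 20, 13), (10, 20, 20), (10, 20, 24), (10, 20, 9), (10, 24, 13), (10, 24, 20), (10, 24, 24), (10, 24, 9), (10, 9, 13), (10, 9, 20), (10, 9, 24), (10, 9, 9), (37, 1, 1), (9, 14, 14), (9, 14, 15), (9, 14, 18), (9, 14, 23), (9, 14, 39), (9, 15, 14), (9, 15, 15), (9, 15, 18), (9, 15, 23), (9, 15, 39), (9, 18, 14), (9, 18, 15), (9, 18, 18), (9, 18, 23), (9, 18, 39), (9, 23, 14), (9, 23, 15), (9, 23, 18), (9, 23, 23), (9, 23, 39), (9, 39, 14), (9, 39, 15), (9, 39, 18), (9, 39, 23), (9, 39, 39)}.
σ[tid != tid2]: keep tuples satisfying tid != tid2 → {(10, 13, 20), (10, 13, 24), (10, 13, 9), (10, 20, 13), (10, 20, 24), (10, 20, 9), (10, 24, 13), (10, 24, 20), (10, 24, 9), (10, 9, 13), (10, 9, 20), (10, 9, 24), (9, 14, 15), (9, 14, 18), (9, 14, 23), (9, 14, 39), (9, 15, 14), (9, 15, 18), (9, 15, 23), (9, 15, 39), (9, 18, 14), (9, 18, 15), (9, 18, 23), (9, 18, 39), (9, 23, 14), (9, 23, 15), (9, 23, 18), (9, 23, 39), (9, 39, 14), (9, 39, 15), (9, 39, 18), (9, 39, 23)}
π[room, tid2]: project onto (room, tid2) (23 duplicate(s) eliminated) → {(10, 13), (10, 20), (10, 24), (10, 9), (9, 14), (9, 15), (9, 18), (9, 23), (9, 39)}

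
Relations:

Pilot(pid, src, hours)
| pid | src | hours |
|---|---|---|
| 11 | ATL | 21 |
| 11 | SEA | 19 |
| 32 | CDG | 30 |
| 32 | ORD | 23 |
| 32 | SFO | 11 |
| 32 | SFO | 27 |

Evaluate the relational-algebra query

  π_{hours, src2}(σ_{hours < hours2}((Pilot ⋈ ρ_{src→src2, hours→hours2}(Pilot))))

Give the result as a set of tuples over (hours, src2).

ρ[src→src2, hours→hours2]: schema becomes (pid, src2, hours2); tuples unchanged.
Joining Pilot and ρ_{src→src2, hours→hours2}(Pilot) on pid yields {(11, ATL, 21, ATL, 21), (11, ATL, 21, SEA, 19), (11, SEA, 19, ATL, 21), (11, SEA, 19, SEA, 19), (32, CDG, 30, CDG, 30), (32, CDG, 30, ORD, 23), (32, CDG, 30, SFO, 11), (32, CDG, 30, SFO, 27), (32, ORD, 23, CDG, 30), (32, ORD, 23, ORD, 23), (32, ORD, 23, SFO, 11), (32, ORD, 23, SFO, 27), (32, SFO, 11, CDG, 30), (32, SFO, 11, ORD, 23), (32, SFO, 11, SFO, 11), (32, SFO, 11, SFO, 27), (32, SFO, 27, CDG, 30), (32, SFO, 27, ORD, 23), (32, SFO, 27, SFO, 11), (32, SFO, 27, SFO, 27)}.
σ[hours < hours2]: keep tuples satisfying hours < hours2 → {(11, SEA, 19, ATL, 21), (32, ORD, 23, CDG, 30), (32, ORD, 23, SFO, 27), (32, SFO, 11, CDG, 30), (32, SFO, 11, ORD, 23), (32, SFO, 11, SFO, 27), (32, SFO, 27, CDG, 30)}
Projecting to hours, src2: {(11, CDG), (11, ORD), (11, SFO), (19, ATL), (23, CDG), (23, SFO), (27, CDG)}

{(11, CDG), (11, ORD), (11, SFO), (19, ATL), (23, CDG), (23, SFO), (27, CDG)}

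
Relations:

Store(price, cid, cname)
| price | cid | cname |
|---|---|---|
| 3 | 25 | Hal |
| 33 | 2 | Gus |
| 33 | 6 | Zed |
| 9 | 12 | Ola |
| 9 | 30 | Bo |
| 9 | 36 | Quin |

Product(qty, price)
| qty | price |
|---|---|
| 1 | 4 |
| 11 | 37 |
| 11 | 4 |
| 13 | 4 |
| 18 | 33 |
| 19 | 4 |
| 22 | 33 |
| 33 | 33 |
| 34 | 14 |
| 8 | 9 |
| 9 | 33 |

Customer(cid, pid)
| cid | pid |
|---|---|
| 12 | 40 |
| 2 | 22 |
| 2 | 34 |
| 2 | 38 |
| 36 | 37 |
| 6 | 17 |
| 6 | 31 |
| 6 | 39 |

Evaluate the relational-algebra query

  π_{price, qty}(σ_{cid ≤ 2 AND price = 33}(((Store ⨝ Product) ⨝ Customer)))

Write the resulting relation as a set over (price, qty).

{(33, 18), (33, 22), (33, 33), (33, 9)}

Joining Store and Product on price yields {(33, 2, Gus, 18), (33, 2, Gus, 22), (33, 2, Gus, 33), (33, 2, Gus, 9), (33, 6, Zed, 18), (33, 6, Zed, 22), (33, 6, Zed, 33), (33, 6, Zed, 9), (9, 12, Ola, 8), (9, 30, Bo, 8), (9, 36, Quin, 8)}.
Joining (Store ⨝ Product) and Customer on cid yields {(33, 2, Gus, 18, 22), (33, 2, Gus, 18, 34), (33, 2, Gus, 18, 38), (33, 2, Gus, 22, 22), (33, 2, Gus, 22, 34), (33, 2, Gus, 22, 38), (33, 2, Gus, 33, 22), (33, 2, Gus, 33, 34), (33, 2, Gus, 33, 38), (33, 2, Gus, 9, 22), (33, 2, Gus, 9, 34), (33, 2, Gus, 9, 38), (33, 6, Zed, 18, 17), (33, 6, Zed, 18, 31), (33, 6, Zed, 18, 39), (33, 6, Zed, 22, 17), (33, 6, Zed, 22, 31), (33, 6, Zed, 22, 39), (33, 6, Zed, 33, 17), (33, 6, Zed, 33, 31), (33, 6, Zed, 33, 39), (33, 6, Zed, 9, 17), (33, 6, Zed, 9, 31), (33, 6, Zed, 9, 39), (9, 12, Ola, 8, 40), (9, 36, Quin, 8, 37)}.
σ[cid ≤ 2 AND price = 33]: keep tuples satisfying cid ≤ 2 AND price = 33 → {(33, 2, Gus, 18, 22), (33, 2, Gus, 18, 34), (33, 2, Gus, 18, 38), (33, 2, Gus, 22, 22), (33, 2, Gus, 22, 34), (33, 2, Gus, 22, 38), (33, 2, Gus, 33, 22), (33, 2, Gus, 33, 34), (33, 2, Gus, 33, 38), (33, 2, Gus, 9, 22), (33, 2, Gus, 9, 34), (33, 2, Gus, 9, 38)}
π_{price, qty} gives {(33, 18), (33, 22), (33, 33), (33, 9)} (8 duplicate(s) eliminated).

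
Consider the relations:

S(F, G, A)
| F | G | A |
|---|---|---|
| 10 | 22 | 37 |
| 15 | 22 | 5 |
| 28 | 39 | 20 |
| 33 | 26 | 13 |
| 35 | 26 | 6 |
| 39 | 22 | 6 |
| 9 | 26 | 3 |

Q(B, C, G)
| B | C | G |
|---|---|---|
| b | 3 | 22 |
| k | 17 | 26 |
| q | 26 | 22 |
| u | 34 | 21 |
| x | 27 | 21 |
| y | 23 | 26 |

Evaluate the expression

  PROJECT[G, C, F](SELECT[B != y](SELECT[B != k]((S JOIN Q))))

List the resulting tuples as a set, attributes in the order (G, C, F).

Natural join on G: {(10, 22, 37, b, 3), (10, 22, 37, q, 26), (15, 22, 5, b, 3), (15, 22, 5, q, 26), (33, 26, 13, k, 17), (33, 26, 13, y, 23), (35, 26, 6, k, 17), (35, 26, 6, y, 23), (39, 22, 6, b, 3), (39, 22, 6, q, 26), (9, 26, 3, k, 17), (9, 26, 3, y, 23)}
Filtering on B != k leaves {(10, 22, 37, b, 3), (10, 22, 37, q, 26), (15, 22, 5, b, 3), (15, 22, 5, q, 26), (33, 26, 13, y, 23), (35, 26, 6, y, 23), (39, 22, 6, b, 3), (39, 22, 6, q, 26), (9, 26, 3, y, 23)}.
Filtering on B != y leaves {(10, 22, 37, b, 3), (10, 22, 37, q, 26), (15, 22, 5, b, 3), (15, 22, 5, q, 26), (39, 22, 6, b, 3), (39, 22, 6, q, 26)}.
Keep only column(s) G, C, F: {(22, 26, 10), (22, 26, 15), (22, 26, 39), (22, 3, 10), (22, 3, 15), (22, 3, 39)}

{(22, 26, 10), (22, 26, 15), (22, 26, 39), (22, 3, 10), (22, 3, 15), (22, 3, 39)}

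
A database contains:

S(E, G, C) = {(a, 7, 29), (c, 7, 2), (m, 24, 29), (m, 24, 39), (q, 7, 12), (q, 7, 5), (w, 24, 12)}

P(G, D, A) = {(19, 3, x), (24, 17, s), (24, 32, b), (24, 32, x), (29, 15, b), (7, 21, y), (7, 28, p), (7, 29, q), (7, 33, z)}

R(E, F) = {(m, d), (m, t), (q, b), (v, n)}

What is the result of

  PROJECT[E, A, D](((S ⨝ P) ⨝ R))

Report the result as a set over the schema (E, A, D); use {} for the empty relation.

Joining S and P on G yields {(a, 7, 29, 21, y), (a, 7, 29, 28, p), (a, 7, 29, 29, q), (a, 7, 29, 33, z), (c, 7, 2, 21, y), (c, 7, 2, 28, p), (c, 7, 2, 29, q), (c, 7, 2, 33, z), (m, 24, 29, 17, s), (m, 24, 29, 32, b), (m, 24, 29, 32, x), (m, 24, 39, 17, s), (m, 24, 39, 32, b), (m, 24, 39, 32, x), (q, 7, 12, 21, y), (q, 7, 12, 28, p), (q, 7, 12, 29, q), (q, 7, 12, 33, z), (q, 7, 5, 21, y), (q, 7, 5, 28, p), (q, 7, 5, 29, q), (q, 7, 5, 33, z), (w, 24, 12, 17, s), (w, 24, 12, 32, b), (w, 24, 12, 32, x)}.
Joining (S ⨝ P) and R on E yields {(m, 24, 29, 17, s, d), (m, 24, 29, 17, s, t), (m, 24, 29, 32, b, d), (m, 24, 29, 32, b, t), (m, 24, 29, 32, x, d), (m, 24, 29, 32, x, t), (m, 24, 39, 17, s, d), (m, 24, 39, 17, s, t), (m, 24, 39, 32, b, d), (m, 24, 39, 32, b, t), (m, 24, 39, 32, x, d), (m, 24, 39, 32, x, t), (q, 7, 12, 21, y, b), (q, 7, 12, 28, p, b), (q, 7, 12, 29, q, b), (q, 7, 12, 33, z, b), (q, 7, 5, 21, y, b), (q, 7, 5, 28, p, b), (q, 7, 5, 29, q, b), (q, 7, 5, 33, z, b)}.
π[E, A, D]: project onto (E, A, D) (13 duplicate(s) eliminated) → {(m, b, 32), (m, s, 17), (m, x, 32), (q, p, 28), (q, q, 29), (q, y, 21), (q, z, 33)}

{(m, b, 32), (m, s, 17), (m, x, 32), (q, p, 28), (q, q, 29), (q, y, 21), (q, z, 33)}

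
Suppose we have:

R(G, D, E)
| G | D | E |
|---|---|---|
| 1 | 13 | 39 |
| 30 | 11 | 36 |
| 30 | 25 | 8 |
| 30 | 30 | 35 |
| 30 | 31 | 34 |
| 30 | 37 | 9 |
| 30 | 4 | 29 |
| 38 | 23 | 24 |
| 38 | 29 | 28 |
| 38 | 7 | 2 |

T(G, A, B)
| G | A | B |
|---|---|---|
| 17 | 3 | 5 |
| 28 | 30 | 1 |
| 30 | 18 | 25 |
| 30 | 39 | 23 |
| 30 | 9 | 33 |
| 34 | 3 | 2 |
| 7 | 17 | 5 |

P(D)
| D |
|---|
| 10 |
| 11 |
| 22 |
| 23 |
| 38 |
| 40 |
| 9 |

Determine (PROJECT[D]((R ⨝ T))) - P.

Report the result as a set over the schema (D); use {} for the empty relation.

{25, 30, 31, 37, 4}

Joining R and T on G yields {(30, 11, 36, 18, 25), (30, 11, 36, 39, 23), (30, 11, 36, 9, 33), (30, 25, 8, 18, 25), (30, 25, 8, 39, 23), (30, 25, 8, 9, 33), (30, 30, 35, 18, 25), (30, 30, 35, 39, 23), (30, 30, 35, 9, 33), (30, 31, 34, 18, 25), (30, 31, 34, 39, 23), (30, 31, 34, 9, 33), (30, 37, 9, 18, 25), (30, 37, 9, 39, 23), (30, 37, 9, 9, 33), (30, 4, 29, 18, 25), (30, 4, 29, 39, 23), (30, 4, 29, 9, 33)}.
Projecting to D (12 duplicate(s) eliminated): {11, 25, 30, 31, 37, 4}
Taking the difference: {25, 30, 31, 37, 4}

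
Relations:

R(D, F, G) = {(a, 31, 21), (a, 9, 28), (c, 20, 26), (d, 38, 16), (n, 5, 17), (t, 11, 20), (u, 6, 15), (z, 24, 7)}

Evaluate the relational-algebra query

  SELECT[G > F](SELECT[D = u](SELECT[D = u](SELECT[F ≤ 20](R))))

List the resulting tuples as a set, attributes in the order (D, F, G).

{(u, 6, 15)}

Selection F ≤ 20: {(a, 9, 28), (c, 20, 26), (n, 5, 17), (t, 11, 20), (u, 6, 15)}
Selection D = u: {(u, 6, 15)}
Selection D = u: {(u, 6, 15)}
Selection G > F: {(u, 6, 15)}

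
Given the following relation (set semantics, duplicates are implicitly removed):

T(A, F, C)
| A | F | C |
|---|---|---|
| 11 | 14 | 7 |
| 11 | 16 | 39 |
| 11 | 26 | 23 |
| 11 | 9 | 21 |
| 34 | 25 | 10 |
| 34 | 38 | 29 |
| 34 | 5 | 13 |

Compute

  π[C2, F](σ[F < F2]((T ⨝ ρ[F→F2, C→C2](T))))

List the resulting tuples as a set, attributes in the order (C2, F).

ρ[F→F2, C→C2]: schema becomes (A, F2, C2); tuples unchanged.
T ⋈ ρ[F→F2, C→C2](T) (natural join on A): {(11, 14, 7, 14, 7), (11, 14, 7, 16, 39), (11, 14, 7, 26, 23), (11, 14, 7, 9, 21), (11, 16, 39, 14, 7), (11, 16, 39, 16, 39), (11, 16, 39, 26, 23), (11, 16, 39, 9, 21), (11, 26, 23, 14, 7), (11, 26, 23, 16, 39), (11, 26, 23, 26, 23), (11, 26, 23, 9, 21), (11, 9, 21, 14, 7), (11, 9, 21, 16, 39), (11, 9, 21, 26, 23), (11, 9, 21, 9, 21), (34, 25, 10, 25, 10), (34, 25, 10, 38, 29), (34, 25, 10, 5, 13), (34, 38, 29, 25, 10), (34, 38, 29, 38, 29), (34, 38, 29, 5, 13), (34, 5, 13, 25, 10), (34, 5, 13, 38, 29), (34, 5, 13, 5, 13)}
Apply σ_{F < F2}; surviving tuples: {(11, 14, 7, 16, 39), (11, 14, 7, 26, 23), (11, 16, 39, 26, 23), (11, 9, 21, 14, 7), (11, 9, 21, 16, 39), (11, 9, 21, 26, 23), (34, 25, 10, 38, 29), (34, 5, 13, 25, 10), (34, 5, 13, 38, 29)}
π[C2, F]: project onto (C2, F) → {(10, 5), (23, 14), (23, 16), (23, 9), (29, 25), (29, 5), (39, 14), (39, 9), (7, 9)}

{(10, 5), (23, 14), (23, 16), (23, 9), (29, 25), (29, 5), (39, 14), (39, 9), (7, 9)}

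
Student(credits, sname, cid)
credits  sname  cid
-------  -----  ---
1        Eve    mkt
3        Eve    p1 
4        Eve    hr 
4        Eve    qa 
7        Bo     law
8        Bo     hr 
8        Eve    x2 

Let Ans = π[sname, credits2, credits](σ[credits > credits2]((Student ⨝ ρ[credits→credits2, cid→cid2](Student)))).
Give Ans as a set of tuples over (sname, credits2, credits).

{(Bo, 7, 8), (Eve, 1, 3), (Eve, 1, 4), (Eve, 1, 8), (Eve, 3, 4), (Eve, 3, 8), (Eve, 4, 8)}

ρ[credits→credits2, cid→cid2]: schema becomes (credits2, sname, cid2); tuples unchanged.
Natural join on sname: {(1, Eve, mkt, 1, mkt), (1, Eve, mkt, 3, p1), (1, Eve, mkt, 4, hr), (1, Eve, mkt, 4, qa), (1, Eve, mkt, 8, x2), (3, Eve, p1, 1, mkt), (3, Eve, p1, 3, p1), (3, Eve, p1, 4, hr), (3, Eve, p1, 4, qa), (3, Eve, p1, 8, x2), (4, Eve, hr, 1, mkt), (4, Eve, hr, 3, p1), (4, Eve, hr, 4, hr), (4, Eve, hr, 4, qa), (4, Eve, hr, 8, x2), (4, Eve, qa, 1, mkt), (4, Eve, qa, 3, p1), (4, Eve, qa, 4, hr), (4, Eve, qa, 4, qa), (4, Eve, qa, 8, x2), (7, Bo, law, 7, law), (7, Bo, law, 8, hr), (8, Bo, hr, 7, law), (8, Bo, hr, 8, hr), (8, Eve, x2, 1, mkt), (8, Eve, x2, 3, p1), (8, Eve, x2, 4, hr), (8, Eve, x2, 4, qa), (8, Eve, x2, 8, x2)}
Apply σ_{credits > credits2}; surviving tuples: {(3, Eve, p1, 1, mkt), (4, Eve, hr, 1, mkt), (4, Eve, hr, 3, p1), (4, Eve, qa, 1, mkt), (4, Eve, qa, 3, p1), (8, Bo, hr, 7, law), (8, Eve, x2, 1, mkt), (8, Eve, x2, 3, p1), (8, Eve, x2, 4, hr), (8, Eve, x2, 4, qa)}
π_{sname, credits2, credits} gives {(Bo, 7, 8), (Eve, 1, 3), (Eve, 1, 4), (Eve, 1, 8), (Eve, 3, 4), (Eve, 3, 8), (Eve, 4, 8)} (3 duplicate(s) eliminated).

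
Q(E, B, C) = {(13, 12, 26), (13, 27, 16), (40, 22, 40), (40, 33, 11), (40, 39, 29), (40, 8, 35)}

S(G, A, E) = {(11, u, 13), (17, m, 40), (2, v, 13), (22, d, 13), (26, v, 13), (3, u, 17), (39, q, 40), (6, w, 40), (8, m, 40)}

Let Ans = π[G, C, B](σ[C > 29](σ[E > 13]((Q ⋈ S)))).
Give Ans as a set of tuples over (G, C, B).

Joining Q and S on E yields {(13, 12, 26, 11, u), (13, 12, 26, 2, v), (13, 12, 26, 22, d), (13, 12, 26, 26, v), (13, 27, 16, 11, u), (13, 27, 16, 2, v), (13, 27, 16, 22, d), (13, 27, 16, 26, v), (40, 22, 40, 17, m), (40, 22, 40, 39, q), (40, 22, 40, 6, w), (40, 22, 40, 8, m), (40, 33, 11, 17, m), (40, 33, 11, 39, q), (40, 33, 11, 6, w), (40, 33, 11, 8, m), (40, 39, 29, 17, m), (40, 39, 29, 39, q), (40, 39, 29, 6, w), (40, 39, 29, 8, m), (40, 8, 35, 17, m), (40, 8, 35, 39, q), (40, 8, 35, 6, w), (40, 8, 35, 8, m)}.
Apply σ_{E > 13}; surviving tuples: {(40, 22, 40, 17, m), (40, 22, 40, 39, q), (40, 22, 40, 6, w), (40, 22, 40, 8, m), (40, 33, 11, 17, m), (40, 33, 11, 39, q), (40, 33, 11, 6, w), (40, 33, 11, 8, m), (40, 39, 29, 17, m), (40, 39, 29, 39, q), (40, 39, 29, 6, w), (40, 39, 29, 8, m), (40, 8, 35, 17, m), (40, 8, 35, 39, q), (40, 8, 35, 6, w), (40, 8, 35, 8, m)}
Apply σ_{C > 29}; surviving tuples: {(40, 22, 40, 17, m), (40, 22, 40, 39, q), (40, 22, 40, 6, w), (40, 22, 40, 8, m), (40, 8, 35, 17, m), (40, 8, 35, 39, q), (40, 8, 35, 6, w), (40, 8, 35, 8, m)}
Keep only column(s) G, C, B: {(17, 35, 8), (17, 40, 22), (39, 35, 8), (39, 40, 22), (6, 35, 8), (6, 40, 22), (8, 35, 8), (8, 40, 22)}

{(17, 35, 8), (17, 40, 22), (39, 35, 8), (39, 40, 22), (6, 35, 8), (6, 40, 22), (8, 35, 8), (8, 40, 22)}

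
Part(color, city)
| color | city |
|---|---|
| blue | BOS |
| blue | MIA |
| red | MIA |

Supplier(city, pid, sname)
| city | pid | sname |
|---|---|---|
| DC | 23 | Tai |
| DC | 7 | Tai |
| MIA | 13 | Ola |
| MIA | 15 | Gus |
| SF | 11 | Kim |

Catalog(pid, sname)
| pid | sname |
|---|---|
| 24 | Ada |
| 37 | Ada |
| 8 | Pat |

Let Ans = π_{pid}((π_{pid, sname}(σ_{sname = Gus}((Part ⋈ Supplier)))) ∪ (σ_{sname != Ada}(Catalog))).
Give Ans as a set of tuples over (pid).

Part ⋈ Supplier (natural join on city): {(blue, MIA, 13, Ola), (blue, MIA, 15, Gus), (red, MIA, 13, Ola), (red, MIA, 15, Gus)}
Filtering on sname = Gus leaves {(blue, MIA, 15, Gus), (red, MIA, 15, Gus)}.
π_{pid, sname} gives {(15, Gus)} (1 duplicate(s) eliminated).
Filtering on sname != Ada leaves {(8, Pat)}.
Taking the union: {(15, Gus), (8, Pat)}
π_{pid} gives {15, 8}.

{15, 8}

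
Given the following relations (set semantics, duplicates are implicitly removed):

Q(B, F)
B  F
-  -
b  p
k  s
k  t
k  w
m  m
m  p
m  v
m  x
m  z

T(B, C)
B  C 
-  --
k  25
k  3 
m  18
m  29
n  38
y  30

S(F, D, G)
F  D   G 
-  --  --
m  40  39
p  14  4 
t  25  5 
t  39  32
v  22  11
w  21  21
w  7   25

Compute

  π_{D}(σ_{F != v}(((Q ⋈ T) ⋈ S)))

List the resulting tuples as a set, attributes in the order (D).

Natural join on B: {(k, s, 25), (k, s, 3), (k, t, 25), (k, t, 3), (k, w, 25), (k, w, 3), (m, m, 18), (m, m, 29), (m, p, 18), (m, p, 29), (m, v, 18), (m, v, 29), (m, x, 18), (m, x, 29), (m, z, 18), (m, z, 29)}
Natural join on F: {(k, t, 25, 25, 5), (k, t, 25, 39, 32), (k, t, 3, 25, 5), (k, t, 3, 39, 32), (k, w, 25, 21, 21), (k, w, 25, 7, 25), (k, w, 3, 21, 21), (k, w, 3, 7, 25), (m, m, 18, 40, 39), (m, m, 29, 40, 39), (m, p, 18, 14, 4), (m, p, 29, 14, 4), (m, v, 18, 22, 11), (m, v, 29, 22, 11)}
Selection F != v: {(k, t, 25, 25, 5), (k, t, 25, 39, 32), (k, t, 3, 25, 5), (k, t, 3, 39, 32), (k, w, 25, 21, 21), (k, w, 25, 7, 25), (k, w, 3, 21, 21), (k, w, 3, 7, 25), (m, m, 18, 40, 39), (m, m, 29, 40, 39), (m, p, 18, 14, 4), (m, p, 29, 14, 4)}
π[D]: project onto (D) (6 duplicate(s) eliminated) → {14, 21, 25, 39, 40, 7}

{14, 21, 25, 39, 40, 7}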